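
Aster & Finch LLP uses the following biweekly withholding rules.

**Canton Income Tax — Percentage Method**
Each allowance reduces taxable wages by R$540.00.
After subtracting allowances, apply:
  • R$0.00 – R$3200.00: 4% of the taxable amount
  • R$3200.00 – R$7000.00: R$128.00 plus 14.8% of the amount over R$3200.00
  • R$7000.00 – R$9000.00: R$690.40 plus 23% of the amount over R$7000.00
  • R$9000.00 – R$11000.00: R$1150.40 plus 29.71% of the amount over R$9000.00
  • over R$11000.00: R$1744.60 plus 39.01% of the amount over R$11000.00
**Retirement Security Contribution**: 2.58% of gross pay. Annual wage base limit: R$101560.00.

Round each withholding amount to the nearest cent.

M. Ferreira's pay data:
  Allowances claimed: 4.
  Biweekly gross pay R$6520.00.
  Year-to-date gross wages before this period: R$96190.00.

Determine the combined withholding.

Canton Income Tax: taxable = R$6520.00 − 4×R$540.00 = R$4360.00
  R$128.00 + 14.8% × (R$4360.00 − R$3200.00) = R$128.00 + 14.8% × R$1160.00 = R$299.68
Retirement Security Contribution: cap R$101560.00 − YTD R$96190.00 = R$5370.00 subject; 2.58% × R$5370.00 = R$138.55
Total: R$299.68 + R$138.55 = R$438.23

R$438.23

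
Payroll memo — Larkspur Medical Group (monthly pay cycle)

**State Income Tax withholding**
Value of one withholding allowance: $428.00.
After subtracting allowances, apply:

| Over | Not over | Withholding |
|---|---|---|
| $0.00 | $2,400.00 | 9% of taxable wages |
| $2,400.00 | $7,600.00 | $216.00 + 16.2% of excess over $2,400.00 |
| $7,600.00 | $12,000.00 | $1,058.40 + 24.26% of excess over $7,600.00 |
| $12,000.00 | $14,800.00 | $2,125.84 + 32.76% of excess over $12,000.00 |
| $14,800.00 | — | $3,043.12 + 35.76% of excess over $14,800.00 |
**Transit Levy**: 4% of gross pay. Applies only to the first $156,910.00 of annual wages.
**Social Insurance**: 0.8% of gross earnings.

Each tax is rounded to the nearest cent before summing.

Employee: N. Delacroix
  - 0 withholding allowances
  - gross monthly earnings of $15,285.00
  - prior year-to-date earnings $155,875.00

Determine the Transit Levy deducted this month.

Transit Levy: cap $156,910.00 − YTD $155,875.00 = $1,035.00 subject; 4% × $1,035.00 = $41.40

$41.40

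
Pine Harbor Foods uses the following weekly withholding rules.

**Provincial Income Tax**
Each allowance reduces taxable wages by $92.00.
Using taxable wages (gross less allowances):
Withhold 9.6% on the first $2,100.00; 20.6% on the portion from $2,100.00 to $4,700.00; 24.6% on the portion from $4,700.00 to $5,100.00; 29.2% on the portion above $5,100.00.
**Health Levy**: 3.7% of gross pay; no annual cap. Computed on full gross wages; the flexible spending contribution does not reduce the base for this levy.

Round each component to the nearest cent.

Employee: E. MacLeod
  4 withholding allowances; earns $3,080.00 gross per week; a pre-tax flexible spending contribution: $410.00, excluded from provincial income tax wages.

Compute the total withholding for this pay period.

Provincial Income Tax: taxable = $3,080.00 − $410.00 − 4×$92.00 = $2,302.00
  $201.60 + 20.6% × ($2,302.00 − $2,100.00) = $201.60 + 20.6% × $202.00 = $243.21
Health Levy: 3.7% × $3,080.00 = $113.96
Total: $243.21 + $113.96 = $357.17

$357.17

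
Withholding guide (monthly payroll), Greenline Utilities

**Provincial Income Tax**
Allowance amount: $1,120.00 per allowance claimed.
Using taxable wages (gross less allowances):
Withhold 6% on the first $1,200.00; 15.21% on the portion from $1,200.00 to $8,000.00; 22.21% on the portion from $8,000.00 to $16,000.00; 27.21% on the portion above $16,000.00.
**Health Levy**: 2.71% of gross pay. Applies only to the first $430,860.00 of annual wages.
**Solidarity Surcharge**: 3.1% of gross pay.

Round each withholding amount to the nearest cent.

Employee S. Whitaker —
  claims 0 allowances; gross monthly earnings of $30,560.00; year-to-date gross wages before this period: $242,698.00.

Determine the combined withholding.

$8,620.40

Provincial Income Tax: taxable = $30,560.00
  $2,883.08 + 27.21% × ($30,560.00 − $16,000.00) = $2,883.08 + 27.21% × $14,560.00 = $6,844.86
Health Levy: 2.71% × $30,560.00 = $828.18
Solidarity Surcharge: 3.1% × $30,560.00 = $947.36
Total: $6,844.86 + $828.18 + $947.36 = $8,620.40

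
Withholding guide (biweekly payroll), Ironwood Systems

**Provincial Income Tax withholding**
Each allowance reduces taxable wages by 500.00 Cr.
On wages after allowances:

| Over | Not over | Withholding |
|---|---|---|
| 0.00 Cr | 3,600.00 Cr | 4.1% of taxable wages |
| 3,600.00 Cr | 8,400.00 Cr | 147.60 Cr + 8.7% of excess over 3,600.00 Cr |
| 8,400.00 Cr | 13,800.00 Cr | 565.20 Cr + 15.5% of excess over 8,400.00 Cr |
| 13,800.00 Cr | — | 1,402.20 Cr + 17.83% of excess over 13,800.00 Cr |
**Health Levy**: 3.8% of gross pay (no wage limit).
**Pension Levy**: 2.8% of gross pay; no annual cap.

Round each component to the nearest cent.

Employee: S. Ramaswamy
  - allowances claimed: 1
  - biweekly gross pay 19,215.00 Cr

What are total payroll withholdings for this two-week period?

Provincial Income Tax: taxable = 19,215.00 Cr − 1×500.00 Cr = 18,715.00 Cr
  1,402.20 Cr + 17.83% × (18,715.00 Cr − 13,800.00 Cr) = 1,402.20 Cr + 17.83% × 4,915.00 Cr = 2,278.54 Cr
Health Levy: 3.8% × 19,215.00 Cr = 730.17 Cr
Pension Levy: 2.8% × 19,215.00 Cr = 538.02 Cr
Total: 2,278.54 Cr + 730.17 Cr + 538.02 Cr = 3,546.73 Cr

3,546.73 Cr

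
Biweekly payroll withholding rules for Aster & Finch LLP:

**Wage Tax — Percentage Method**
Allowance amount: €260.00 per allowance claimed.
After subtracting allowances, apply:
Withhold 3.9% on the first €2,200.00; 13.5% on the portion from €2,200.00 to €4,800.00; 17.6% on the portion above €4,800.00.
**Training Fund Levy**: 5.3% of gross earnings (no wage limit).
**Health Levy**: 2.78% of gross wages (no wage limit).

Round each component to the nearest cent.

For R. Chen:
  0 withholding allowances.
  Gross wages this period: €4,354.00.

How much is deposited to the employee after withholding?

€3,625.61

Wage Tax: taxable = €4,354.00
  €85.80 + 13.5% × (€4,354.00 − €2,200.00) = €85.80 + 13.5% × €2,154.00 = €376.59
Training Fund Levy: 5.3% × €4,354.00 = €230.76
Health Levy: 2.78% × €4,354.00 = €121.04
Total withheld: €376.59 + €230.76 + €121.04 = €728.39
Net pay: €4,354.00 − €728.39 = €3,625.61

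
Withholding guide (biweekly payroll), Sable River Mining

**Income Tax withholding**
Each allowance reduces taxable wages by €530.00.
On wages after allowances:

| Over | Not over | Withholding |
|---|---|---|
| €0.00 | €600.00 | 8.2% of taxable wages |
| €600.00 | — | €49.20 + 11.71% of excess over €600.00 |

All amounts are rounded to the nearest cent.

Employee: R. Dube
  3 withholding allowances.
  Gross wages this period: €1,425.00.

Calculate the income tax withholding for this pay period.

€0.00

Income Tax: taxable = €1,425.00 − 3×€530.00 = €-165.00
  Taxable ≤ 0 → €0.00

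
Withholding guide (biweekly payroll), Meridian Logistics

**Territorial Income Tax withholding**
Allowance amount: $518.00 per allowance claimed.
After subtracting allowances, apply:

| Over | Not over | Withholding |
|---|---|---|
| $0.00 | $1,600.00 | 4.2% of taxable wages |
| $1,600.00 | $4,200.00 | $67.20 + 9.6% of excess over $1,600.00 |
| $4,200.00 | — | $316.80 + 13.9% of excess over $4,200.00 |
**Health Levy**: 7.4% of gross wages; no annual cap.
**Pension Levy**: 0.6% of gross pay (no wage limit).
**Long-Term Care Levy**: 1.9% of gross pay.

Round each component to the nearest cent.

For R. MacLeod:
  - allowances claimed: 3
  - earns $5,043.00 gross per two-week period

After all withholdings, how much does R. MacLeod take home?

$4,295.20

Territorial Income Tax: taxable = $5,043.00 − 3×$518.00 = $3,489.00
  $67.20 + 9.6% × ($3,489.00 − $1,600.00) = $67.20 + 9.6% × $1,889.00 = $248.54
Health Levy: 7.4% × $5,043.00 = $373.18
Pension Levy: 0.6% × $5,043.00 = $30.26
Long-Term Care Levy: 1.9% × $5,043.00 = $95.82
Total withheld: $248.54 + $373.18 + $30.26 + $95.82 = $747.80
Net pay: $5,043.00 − $747.80 = $4,295.20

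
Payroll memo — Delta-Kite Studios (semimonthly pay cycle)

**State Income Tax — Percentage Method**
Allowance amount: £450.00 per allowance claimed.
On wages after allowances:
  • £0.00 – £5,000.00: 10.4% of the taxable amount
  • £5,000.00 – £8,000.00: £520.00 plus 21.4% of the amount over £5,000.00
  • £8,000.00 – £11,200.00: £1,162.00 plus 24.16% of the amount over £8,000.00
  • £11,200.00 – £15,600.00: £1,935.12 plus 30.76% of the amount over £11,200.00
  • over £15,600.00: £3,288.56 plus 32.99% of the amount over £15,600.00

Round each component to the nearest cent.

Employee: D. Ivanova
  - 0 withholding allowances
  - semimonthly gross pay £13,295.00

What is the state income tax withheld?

£2,579.54

State Income Tax: taxable = £13,295.00
  £1,935.12 + 30.76% × (£13,295.00 − £11,200.00) = £1,935.12 + 30.76% × £2,095.00 = £2,579.54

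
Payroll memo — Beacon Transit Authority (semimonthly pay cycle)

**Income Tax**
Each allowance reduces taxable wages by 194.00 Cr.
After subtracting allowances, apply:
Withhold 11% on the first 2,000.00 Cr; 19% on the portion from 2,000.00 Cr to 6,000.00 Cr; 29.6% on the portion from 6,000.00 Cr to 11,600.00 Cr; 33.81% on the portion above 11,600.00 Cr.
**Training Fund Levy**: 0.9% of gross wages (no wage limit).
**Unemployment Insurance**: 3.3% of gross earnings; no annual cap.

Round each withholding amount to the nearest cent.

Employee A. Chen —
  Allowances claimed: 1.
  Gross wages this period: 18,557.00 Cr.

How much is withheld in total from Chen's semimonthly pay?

5,703.56 Cr

Income Tax: taxable = 18,557.00 Cr − 1×194.00 Cr = 18,363.00 Cr
  2,637.60 Cr + 33.81% × (18,363.00 Cr − 11,600.00 Cr) = 2,637.60 Cr + 33.81% × 6,763.00 Cr = 4,924.17 Cr
Training Fund Levy: 0.9% × 18,557.00 Cr = 167.01 Cr
Unemployment Insurance: 3.3% × 18,557.00 Cr = 612.38 Cr
Total: 4,924.17 Cr + 167.01 Cr + 612.38 Cr = 5,703.56 Cr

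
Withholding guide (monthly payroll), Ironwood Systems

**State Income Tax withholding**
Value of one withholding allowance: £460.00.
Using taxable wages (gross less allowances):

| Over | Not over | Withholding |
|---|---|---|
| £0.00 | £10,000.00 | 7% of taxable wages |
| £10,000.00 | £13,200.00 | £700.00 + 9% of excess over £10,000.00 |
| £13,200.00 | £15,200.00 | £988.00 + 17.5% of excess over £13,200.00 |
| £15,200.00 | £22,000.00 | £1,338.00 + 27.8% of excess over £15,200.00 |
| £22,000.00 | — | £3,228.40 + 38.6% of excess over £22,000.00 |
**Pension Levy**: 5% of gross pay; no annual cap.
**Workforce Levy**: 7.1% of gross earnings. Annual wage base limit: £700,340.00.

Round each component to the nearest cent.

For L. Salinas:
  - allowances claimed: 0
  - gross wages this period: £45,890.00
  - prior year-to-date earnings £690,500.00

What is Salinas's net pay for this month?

£30,446.92

State Income Tax: taxable = £45,890.00
  £3,228.40 + 38.6% × (£45,890.00 − £22,000.00) = £3,228.40 + 38.6% × £23,890.00 = £12,449.94
Pension Levy: 5% × £45,890.00 = £2,294.50
Workforce Levy: cap £700,340.00 − YTD £690,500.00 = £9,840.00 subject; 7.1% × £9,840.00 = £698.64
Total withheld: £12,449.94 + £2,294.50 + £698.64 = £15,443.08
Net pay: £45,890.00 − £15,443.08 = £30,446.92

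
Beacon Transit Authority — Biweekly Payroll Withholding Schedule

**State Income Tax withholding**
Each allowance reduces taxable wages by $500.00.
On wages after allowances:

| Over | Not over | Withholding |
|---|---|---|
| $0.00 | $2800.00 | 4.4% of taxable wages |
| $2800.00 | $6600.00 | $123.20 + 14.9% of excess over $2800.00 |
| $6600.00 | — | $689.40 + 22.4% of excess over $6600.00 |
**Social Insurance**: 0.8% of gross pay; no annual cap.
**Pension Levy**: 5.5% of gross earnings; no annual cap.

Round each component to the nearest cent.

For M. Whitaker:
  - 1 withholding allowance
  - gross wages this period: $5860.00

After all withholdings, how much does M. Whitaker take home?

State Income Tax: taxable = $5860.00 − 1×$500.00 = $5360.00
  $123.20 + 14.9% × ($5360.00 − $2800.00) = $123.20 + 14.9% × $2560.00 = $504.64
Social Insurance: 0.8% × $5860.00 = $46.88
Pension Levy: 5.5% × $5860.00 = $322.30
Total withheld: $504.64 + $46.88 + $322.30 = $873.82
Net pay: $5860.00 − $873.82 = $4986.18

$4986.18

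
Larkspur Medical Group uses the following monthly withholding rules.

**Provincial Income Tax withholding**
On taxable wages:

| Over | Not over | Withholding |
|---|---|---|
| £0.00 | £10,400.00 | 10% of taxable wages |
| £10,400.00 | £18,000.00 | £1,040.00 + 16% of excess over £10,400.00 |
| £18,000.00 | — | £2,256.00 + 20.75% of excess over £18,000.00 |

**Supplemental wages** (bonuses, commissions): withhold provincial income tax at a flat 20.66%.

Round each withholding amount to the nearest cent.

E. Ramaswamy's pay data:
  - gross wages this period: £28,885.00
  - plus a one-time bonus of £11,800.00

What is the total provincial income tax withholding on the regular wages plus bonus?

£6,952.52

Provincial Income Tax: taxable = £28,885.00
  £2,256.00 + 20.75% × (£28,885.00 − £18,000.00) = £2,256.00 + 20.75% × £10,885.00 = £4,514.64
Supplemental (20.66% flat on bonus): 20.66% × £11,800.00 = £2,437.88
Total provincial income tax: £4,514.64 + £2,437.88 = £6,952.52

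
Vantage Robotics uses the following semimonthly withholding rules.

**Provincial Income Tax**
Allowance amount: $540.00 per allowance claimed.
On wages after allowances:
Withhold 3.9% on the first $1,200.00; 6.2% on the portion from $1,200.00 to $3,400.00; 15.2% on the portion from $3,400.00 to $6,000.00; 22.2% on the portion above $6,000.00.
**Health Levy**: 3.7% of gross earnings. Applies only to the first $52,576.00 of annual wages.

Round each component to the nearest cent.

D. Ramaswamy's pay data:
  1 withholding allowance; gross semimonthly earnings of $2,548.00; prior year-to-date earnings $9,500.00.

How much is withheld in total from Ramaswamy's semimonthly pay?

Provincial Income Tax: taxable = $2,548.00 − 1×$540.00 = $2,008.00
  $46.80 + 6.2% × ($2,008.00 − $1,200.00) = $46.80 + 6.2% × $808.00 = $96.90
Health Levy: 3.7% × $2,548.00 = $94.28
Total: $96.90 + $94.28 = $191.18

$191.18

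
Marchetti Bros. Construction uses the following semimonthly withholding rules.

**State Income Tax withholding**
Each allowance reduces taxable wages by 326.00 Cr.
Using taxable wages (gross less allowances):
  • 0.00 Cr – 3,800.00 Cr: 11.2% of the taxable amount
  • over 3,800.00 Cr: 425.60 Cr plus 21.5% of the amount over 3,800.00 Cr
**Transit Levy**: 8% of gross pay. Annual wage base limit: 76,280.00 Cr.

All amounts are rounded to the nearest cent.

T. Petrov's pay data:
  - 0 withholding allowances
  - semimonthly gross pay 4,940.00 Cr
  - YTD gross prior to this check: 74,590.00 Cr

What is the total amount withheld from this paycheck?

State Income Tax: taxable = 4,940.00 Cr
  425.60 Cr + 21.5% × (4,940.00 Cr − 3,800.00 Cr) = 425.60 Cr + 21.5% × 1,140.00 Cr = 670.70 Cr
Transit Levy: cap 76,280.00 Cr − YTD 74,590.00 Cr = 1,690.00 Cr subject; 8% × 1,690.00 Cr = 135.20 Cr
Total: 670.70 Cr + 135.20 Cr = 805.90 Cr

805.90 Cr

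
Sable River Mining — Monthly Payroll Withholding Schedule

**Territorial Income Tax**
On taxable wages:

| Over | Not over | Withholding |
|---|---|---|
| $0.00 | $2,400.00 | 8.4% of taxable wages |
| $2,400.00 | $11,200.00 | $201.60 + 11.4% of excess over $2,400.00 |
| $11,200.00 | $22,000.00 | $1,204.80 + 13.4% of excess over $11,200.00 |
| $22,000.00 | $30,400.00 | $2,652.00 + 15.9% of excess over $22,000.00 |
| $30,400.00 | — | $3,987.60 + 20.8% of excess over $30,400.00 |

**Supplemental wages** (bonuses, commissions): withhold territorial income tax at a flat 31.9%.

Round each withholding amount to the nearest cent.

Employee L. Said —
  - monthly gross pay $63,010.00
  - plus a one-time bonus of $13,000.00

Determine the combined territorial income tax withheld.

Territorial Income Tax: taxable = $63,010.00
  $3,987.60 + 20.8% × ($63,010.00 − $30,400.00) = $3,987.60 + 20.8% × $32,610.00 = $10,770.48
Supplemental (31.9% flat on bonus): 31.9% × $13,000.00 = $4,147.00
Total territorial income tax: $10,770.48 + $4,147.00 = $14,917.48

$14,917.48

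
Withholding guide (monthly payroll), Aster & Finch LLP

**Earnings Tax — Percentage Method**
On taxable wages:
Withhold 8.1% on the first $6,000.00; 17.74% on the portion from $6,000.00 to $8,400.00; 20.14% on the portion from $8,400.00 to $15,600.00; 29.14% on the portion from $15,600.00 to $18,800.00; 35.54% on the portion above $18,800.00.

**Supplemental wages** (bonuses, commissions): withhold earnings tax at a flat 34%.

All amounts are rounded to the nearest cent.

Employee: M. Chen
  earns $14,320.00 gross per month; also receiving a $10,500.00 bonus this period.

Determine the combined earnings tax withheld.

$5,674.05

Earnings Tax: taxable = $14,320.00
  $911.76 + 20.14% × ($14,320.00 − $8,400.00) = $911.76 + 20.14% × $5,920.00 = $2,104.05
Supplemental (34% flat on bonus): 34% × $10,500.00 = $3,570.00
Total earnings tax: $2,104.05 + $3,570.00 = $5,674.05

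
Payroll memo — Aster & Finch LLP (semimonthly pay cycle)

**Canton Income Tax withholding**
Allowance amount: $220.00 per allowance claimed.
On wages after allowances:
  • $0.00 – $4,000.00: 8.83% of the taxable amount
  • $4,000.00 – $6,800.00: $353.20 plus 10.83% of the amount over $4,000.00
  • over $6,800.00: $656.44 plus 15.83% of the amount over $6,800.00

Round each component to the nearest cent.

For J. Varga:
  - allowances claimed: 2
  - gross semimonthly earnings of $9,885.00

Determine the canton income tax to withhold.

Canton Income Tax: taxable = $9,885.00 − 2×$220.00 = $9,445.00
  $656.44 + 15.83% × ($9,445.00 − $6,800.00) = $656.44 + 15.83% × $2,645.00 = $1,075.14

$1,075.14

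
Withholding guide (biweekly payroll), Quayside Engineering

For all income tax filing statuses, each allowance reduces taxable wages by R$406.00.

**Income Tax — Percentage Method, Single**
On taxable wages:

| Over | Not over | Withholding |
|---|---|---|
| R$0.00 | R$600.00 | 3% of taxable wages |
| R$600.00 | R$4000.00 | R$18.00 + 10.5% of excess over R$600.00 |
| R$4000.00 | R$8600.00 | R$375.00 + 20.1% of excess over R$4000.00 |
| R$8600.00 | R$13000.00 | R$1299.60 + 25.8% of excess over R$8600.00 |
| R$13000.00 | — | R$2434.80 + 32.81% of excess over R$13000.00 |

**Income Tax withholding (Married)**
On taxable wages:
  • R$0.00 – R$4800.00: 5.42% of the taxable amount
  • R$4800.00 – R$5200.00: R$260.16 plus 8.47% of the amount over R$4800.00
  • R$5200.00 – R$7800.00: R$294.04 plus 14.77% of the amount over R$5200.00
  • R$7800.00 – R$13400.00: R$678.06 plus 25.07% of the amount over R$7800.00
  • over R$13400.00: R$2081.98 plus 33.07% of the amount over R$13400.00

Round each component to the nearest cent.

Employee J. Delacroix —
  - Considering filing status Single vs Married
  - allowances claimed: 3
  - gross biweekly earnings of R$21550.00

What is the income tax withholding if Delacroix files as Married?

Income Tax (Married): taxable = R$21550.00 − 3×R$406.00 = R$20332.00
  R$2081.98 + 33.07% × (R$20332.00 − R$13400.00) = R$2081.98 + 33.07% × R$6932.00 = R$4374.39

R$4374.39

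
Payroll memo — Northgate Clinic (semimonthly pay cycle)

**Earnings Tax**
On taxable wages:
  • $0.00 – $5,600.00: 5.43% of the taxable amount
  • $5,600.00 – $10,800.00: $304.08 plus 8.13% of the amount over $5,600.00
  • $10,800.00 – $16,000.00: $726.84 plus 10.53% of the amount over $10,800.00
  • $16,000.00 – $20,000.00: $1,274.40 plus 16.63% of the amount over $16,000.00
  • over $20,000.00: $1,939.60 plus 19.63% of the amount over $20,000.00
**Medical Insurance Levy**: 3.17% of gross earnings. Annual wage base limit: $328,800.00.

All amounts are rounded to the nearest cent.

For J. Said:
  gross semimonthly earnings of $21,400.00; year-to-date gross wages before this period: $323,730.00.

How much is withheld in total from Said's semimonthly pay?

Earnings Tax: taxable = $21,400.00
  $1,939.60 + 19.63% × ($21,400.00 − $20,000.00) = $1,939.60 + 19.63% × $1,400.00 = $2,214.42
Medical Insurance Levy: cap $328,800.00 − YTD $323,730.00 = $5,070.00 subject; 3.17% × $5,070.00 = $160.72
Total: $2,214.42 + $160.72 = $2,375.14

$2,375.14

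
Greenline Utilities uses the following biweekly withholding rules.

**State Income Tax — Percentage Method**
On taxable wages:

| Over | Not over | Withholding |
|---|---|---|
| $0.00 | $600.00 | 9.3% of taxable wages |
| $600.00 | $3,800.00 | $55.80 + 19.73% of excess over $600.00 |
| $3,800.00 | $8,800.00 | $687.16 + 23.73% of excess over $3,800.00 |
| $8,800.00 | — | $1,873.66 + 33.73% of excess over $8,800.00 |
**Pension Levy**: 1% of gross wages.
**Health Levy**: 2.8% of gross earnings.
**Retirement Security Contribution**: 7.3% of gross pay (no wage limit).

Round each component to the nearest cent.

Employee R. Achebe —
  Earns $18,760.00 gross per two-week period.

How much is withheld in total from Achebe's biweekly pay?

State Income Tax: taxable = $18,760.00
  $1,873.66 + 33.73% × ($18,760.00 − $8,800.00) = $1,873.66 + 33.73% × $9,960.00 = $5,233.17
Pension Levy: 1% × $18,760.00 = $187.60
Health Levy: 2.8% × $18,760.00 = $525.28
Retirement Security Contribution: 7.3% × $18,760.00 = $1,369.48
Total: $5,233.17 + $187.60 + $525.28 + $1,369.48 = $7,315.53

$7,315.53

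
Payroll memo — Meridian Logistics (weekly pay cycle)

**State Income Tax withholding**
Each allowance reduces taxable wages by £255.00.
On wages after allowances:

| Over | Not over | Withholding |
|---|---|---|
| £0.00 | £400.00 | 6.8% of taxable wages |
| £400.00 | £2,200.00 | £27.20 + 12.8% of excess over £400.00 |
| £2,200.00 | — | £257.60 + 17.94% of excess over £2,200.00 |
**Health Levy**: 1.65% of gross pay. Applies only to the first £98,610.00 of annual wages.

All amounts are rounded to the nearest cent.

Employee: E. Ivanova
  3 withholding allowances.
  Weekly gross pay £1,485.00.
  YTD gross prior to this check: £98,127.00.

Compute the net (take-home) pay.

State Income Tax: taxable = £1,485.00 − 3×£255.00 = £720.00
  £27.20 + 12.8% × (£720.00 − £400.00) = £27.20 + 12.8% × £320.00 = £68.16
Health Levy: cap £98,610.00 − YTD £98,127.00 = £483.00 subject; 1.65% × £483.00 = £7.97
Total withheld: £68.16 + £7.97 = £76.13
Net pay: £1,485.00 − £76.13 = £1,408.87

£1,408.87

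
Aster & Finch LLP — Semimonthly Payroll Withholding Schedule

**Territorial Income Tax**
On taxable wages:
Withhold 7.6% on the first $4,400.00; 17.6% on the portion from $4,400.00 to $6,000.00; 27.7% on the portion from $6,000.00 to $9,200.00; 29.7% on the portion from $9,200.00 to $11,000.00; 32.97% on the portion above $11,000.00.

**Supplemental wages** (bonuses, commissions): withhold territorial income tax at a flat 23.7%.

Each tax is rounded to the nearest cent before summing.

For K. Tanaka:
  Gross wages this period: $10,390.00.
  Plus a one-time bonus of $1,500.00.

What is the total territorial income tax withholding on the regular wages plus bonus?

$2,211.33

Territorial Income Tax: taxable = $10,390.00
  $1,502.40 + 29.7% × ($10,390.00 − $9,200.00) = $1,502.40 + 29.7% × $1,190.00 = $1,855.83
Supplemental (23.7% flat on bonus): 23.7% × $1,500.00 = $355.50
Total territorial income tax: $1,855.83 + $355.50 = $2,211.33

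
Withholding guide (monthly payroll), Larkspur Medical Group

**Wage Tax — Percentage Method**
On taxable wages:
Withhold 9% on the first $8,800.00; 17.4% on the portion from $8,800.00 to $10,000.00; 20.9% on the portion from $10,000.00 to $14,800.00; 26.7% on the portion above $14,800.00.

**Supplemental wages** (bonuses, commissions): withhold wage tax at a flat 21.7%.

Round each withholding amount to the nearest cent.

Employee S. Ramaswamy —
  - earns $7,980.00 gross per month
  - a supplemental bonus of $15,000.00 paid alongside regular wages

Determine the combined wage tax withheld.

Wage Tax: taxable = $7,980.00
  9% × $7,980.00 = $718.20
Supplemental (21.7% flat on bonus): 21.7% × $15,000.00 = $3,255.00
Total wage tax: $718.20 + $3,255.00 = $3,973.20

$3,973.20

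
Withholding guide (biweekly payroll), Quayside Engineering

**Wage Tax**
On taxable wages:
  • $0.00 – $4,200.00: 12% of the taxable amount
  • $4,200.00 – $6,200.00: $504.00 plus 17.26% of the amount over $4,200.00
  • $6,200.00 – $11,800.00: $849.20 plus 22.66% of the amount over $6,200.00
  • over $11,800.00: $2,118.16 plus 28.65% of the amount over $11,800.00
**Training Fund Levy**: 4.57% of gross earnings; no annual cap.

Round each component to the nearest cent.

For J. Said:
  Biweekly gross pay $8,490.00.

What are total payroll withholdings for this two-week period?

Wage Tax: taxable = $8,490.00
  $849.20 + 22.66% × ($8,490.00 − $6,200.00) = $849.20 + 22.66% × $2,290.00 = $1,368.11
Training Fund Levy: 4.57% × $8,490.00 = $387.99
Total: $1,368.11 + $387.99 = $1,756.10

$1,756.10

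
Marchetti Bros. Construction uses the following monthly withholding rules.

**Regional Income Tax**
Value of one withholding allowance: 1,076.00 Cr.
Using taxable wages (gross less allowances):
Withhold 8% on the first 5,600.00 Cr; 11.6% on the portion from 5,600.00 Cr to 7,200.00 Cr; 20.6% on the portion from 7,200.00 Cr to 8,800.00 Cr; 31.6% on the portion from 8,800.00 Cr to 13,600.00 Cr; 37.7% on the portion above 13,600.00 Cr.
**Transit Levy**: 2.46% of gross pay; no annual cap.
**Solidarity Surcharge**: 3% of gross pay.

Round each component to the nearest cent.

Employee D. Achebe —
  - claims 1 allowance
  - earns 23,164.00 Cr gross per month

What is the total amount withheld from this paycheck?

6,944.73 Cr

Regional Income Tax: taxable = 23,164.00 Cr − 1×1,076.00 Cr = 22,088.00 Cr
  2,480.00 Cr + 37.7% × (22,088.00 Cr − 13,600.00 Cr) = 2,480.00 Cr + 37.7% × 8,488.00 Cr = 5,679.98 Cr
Transit Levy: 2.46% × 23,164.00 Cr = 569.83 Cr
Solidarity Surcharge: 3% × 23,164.00 Cr = 694.92 Cr
Total: 5,679.98 Cr + 569.83 Cr + 694.92 Cr = 6,944.73 Cr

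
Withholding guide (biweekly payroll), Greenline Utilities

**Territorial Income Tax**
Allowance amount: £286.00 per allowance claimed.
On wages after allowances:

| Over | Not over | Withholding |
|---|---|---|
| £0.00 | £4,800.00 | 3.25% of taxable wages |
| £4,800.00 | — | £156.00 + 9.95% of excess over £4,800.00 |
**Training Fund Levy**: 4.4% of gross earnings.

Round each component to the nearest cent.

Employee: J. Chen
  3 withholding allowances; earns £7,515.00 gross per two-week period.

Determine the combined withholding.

£671.43

Territorial Income Tax: taxable = £7,515.00 − 3×£286.00 = £6,657.00
  £156.00 + 9.95% × (£6,657.00 − £4,800.00) = £156.00 + 9.95% × £1,857.00 = £340.77
Training Fund Levy: 4.4% × £7,515.00 = £330.66
Total: £340.77 + £330.66 = £671.43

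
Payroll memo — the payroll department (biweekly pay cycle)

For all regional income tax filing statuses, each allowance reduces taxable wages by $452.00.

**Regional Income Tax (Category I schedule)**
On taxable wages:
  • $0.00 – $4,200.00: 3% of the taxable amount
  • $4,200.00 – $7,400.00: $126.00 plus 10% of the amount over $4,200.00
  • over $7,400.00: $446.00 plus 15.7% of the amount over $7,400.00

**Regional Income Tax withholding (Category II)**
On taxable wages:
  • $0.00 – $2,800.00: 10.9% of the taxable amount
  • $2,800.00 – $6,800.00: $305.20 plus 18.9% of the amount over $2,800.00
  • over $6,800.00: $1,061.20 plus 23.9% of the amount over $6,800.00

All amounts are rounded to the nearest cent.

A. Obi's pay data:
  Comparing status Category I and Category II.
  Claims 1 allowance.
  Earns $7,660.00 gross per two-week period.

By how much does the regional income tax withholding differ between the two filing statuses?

$731.91

Regional Income Tax (Category I): taxable = $7,660.00 − 1×$452.00 = $7,208.00
  $126.00 + 10% × ($7,208.00 − $4,200.00) = $126.00 + 10% × $3,008.00 = $426.80
Regional Income Tax (Category II): taxable = $7,660.00 − 1×$452.00 = $7,208.00
  $1,061.20 + 23.9% × ($7,208.00 − $6,800.00) = $1,061.20 + 23.9% × $408.00 = $1,158.71
Difference: |$426.80 − $1,158.71| = $731.91 (higher under Category II)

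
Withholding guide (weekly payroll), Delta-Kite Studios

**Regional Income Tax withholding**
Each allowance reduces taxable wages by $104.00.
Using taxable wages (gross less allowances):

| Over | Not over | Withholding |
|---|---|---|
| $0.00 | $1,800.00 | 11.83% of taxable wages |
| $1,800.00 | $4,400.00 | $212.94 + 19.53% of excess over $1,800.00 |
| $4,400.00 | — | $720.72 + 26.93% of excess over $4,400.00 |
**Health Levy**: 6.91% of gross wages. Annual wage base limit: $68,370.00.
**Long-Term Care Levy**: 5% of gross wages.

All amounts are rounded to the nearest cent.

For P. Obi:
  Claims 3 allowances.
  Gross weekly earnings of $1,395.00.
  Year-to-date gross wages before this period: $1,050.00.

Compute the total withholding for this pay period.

Regional Income Tax: taxable = $1,395.00 − 3×$104.00 = $1,083.00
  11.83% × $1,083.00 = $128.12
Health Levy: 6.91% × $1,395.00 = $96.39
Long-Term Care Levy: 5% × $1,395.00 = $69.75
Total: $128.12 + $96.39 + $69.75 = $294.26

$294.26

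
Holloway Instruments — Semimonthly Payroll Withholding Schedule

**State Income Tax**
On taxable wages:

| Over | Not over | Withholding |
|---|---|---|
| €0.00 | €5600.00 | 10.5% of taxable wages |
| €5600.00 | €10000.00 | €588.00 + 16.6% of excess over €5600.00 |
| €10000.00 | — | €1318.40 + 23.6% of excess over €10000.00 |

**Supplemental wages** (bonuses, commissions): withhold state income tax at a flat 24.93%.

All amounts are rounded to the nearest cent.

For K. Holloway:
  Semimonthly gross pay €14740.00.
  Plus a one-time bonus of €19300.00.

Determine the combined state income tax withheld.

State Income Tax: taxable = €14740.00
  €1318.40 + 23.6% × (€14740.00 − €10000.00) = €1318.40 + 23.6% × €4740.00 = €2437.04
Supplemental (24.93% flat on bonus): 24.93% × €19300.00 = €4811.49
Total state income tax: €2437.04 + €4811.49 = €7248.53

€7248.53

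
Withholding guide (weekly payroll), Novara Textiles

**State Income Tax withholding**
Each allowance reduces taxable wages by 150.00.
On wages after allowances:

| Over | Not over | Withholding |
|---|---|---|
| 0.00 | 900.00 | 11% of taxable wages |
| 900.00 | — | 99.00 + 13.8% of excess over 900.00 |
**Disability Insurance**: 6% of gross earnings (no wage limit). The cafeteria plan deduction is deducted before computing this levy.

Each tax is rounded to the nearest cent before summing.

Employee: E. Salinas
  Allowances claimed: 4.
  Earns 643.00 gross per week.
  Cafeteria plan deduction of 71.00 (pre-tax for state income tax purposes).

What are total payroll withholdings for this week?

State Income Tax: taxable = 643.00 − 71.00 − 4×150.00 = -28.00
  Taxable ≤ 0 → 0.00
Disability Insurance: 6% × 572.00 = 34.32
Total: 0.00 + 34.32 = 34.32

34.32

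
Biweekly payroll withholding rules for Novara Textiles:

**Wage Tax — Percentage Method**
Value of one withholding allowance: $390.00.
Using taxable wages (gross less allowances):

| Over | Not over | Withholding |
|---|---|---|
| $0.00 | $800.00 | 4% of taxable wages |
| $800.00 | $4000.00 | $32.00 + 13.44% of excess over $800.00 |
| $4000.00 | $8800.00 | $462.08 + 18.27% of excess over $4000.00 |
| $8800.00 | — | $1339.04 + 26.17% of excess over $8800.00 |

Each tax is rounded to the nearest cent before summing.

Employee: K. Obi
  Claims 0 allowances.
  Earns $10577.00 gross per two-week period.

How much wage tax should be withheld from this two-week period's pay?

$1804.08

Wage Tax: taxable = $10577.00
  $1339.04 + 26.17% × ($10577.00 − $8800.00) = $1339.04 + 26.17% × $1777.00 = $1804.08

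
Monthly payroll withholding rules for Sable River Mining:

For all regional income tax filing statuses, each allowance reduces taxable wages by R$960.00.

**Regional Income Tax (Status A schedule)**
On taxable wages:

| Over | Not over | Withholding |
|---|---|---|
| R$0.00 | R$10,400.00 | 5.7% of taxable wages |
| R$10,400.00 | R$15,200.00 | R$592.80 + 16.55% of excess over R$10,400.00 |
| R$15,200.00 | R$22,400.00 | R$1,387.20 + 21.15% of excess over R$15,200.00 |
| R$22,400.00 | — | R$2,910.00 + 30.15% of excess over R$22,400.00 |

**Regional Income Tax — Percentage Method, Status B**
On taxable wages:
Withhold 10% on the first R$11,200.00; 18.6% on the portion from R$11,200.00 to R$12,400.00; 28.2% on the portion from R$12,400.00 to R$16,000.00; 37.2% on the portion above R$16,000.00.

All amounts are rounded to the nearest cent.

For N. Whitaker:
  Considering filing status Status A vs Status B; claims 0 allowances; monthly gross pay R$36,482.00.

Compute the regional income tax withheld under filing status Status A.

Regional Income Tax (Status A): taxable = R$36,482.00
  R$2,910.00 + 30.15% × (R$36,482.00 − R$22,400.00) = R$2,910.00 + 30.15% × R$14,082.00 = R$7,155.72

R$7,155.72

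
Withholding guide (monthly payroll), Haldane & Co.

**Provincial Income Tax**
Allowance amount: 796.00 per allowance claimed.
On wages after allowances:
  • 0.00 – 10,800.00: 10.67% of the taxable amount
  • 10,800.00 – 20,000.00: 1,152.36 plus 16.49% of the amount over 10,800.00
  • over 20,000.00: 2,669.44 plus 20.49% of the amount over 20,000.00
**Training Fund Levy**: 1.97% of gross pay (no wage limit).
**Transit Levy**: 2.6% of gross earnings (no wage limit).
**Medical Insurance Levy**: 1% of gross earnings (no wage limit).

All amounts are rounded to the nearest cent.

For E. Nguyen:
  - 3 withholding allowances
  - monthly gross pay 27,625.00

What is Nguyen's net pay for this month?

22,343.79

Provincial Income Tax: taxable = 27,625.00 − 3×796.00 = 25,237.00
  2,669.44 + 20.49% × (25,237.00 − 20,000.00) = 2,669.44 + 20.49% × 5,237.00 = 3,742.50
Training Fund Levy: 1.97% × 27,625.00 = 544.21
Transit Levy: 2.6% × 27,625.00 = 718.25
Medical Insurance Levy: 1% × 27,625.00 = 276.25
Total withheld: 3,742.50 + 544.21 + 718.25 + 276.25 = 5,281.21
Net pay: 27,625.00 − 5,281.21 = 22,343.79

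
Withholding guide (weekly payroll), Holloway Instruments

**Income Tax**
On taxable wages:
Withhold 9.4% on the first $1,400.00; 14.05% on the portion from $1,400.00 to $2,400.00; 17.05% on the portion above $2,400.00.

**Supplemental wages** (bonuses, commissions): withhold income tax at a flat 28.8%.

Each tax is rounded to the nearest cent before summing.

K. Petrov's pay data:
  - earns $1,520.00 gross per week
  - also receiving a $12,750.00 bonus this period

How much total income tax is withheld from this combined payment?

$3,820.46

Income Tax: taxable = $1,520.00
  $131.60 + 14.05% × ($1,520.00 − $1,400.00) = $131.60 + 14.05% × $120.00 = $148.46
Supplemental (28.8% flat on bonus): 28.8% × $12,750.00 = $3,672.00
Total income tax: $148.46 + $3,672.00 = $3,820.46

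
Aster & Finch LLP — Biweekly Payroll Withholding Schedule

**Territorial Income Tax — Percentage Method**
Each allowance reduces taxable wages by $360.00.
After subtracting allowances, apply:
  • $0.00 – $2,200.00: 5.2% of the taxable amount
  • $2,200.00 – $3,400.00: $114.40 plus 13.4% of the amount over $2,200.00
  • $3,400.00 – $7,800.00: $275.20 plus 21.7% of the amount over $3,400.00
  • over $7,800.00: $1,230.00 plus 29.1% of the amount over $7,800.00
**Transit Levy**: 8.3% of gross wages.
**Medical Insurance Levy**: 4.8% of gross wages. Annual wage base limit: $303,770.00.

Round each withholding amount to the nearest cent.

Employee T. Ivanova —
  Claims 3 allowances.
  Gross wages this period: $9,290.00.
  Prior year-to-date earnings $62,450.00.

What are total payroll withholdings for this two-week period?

$2,566.30

Territorial Income Tax: taxable = $9,290.00 − 3×$360.00 = $8,210.00
  $1,230.00 + 29.1% × ($8,210.00 − $7,800.00) = $1,230.00 + 29.1% × $410.00 = $1,349.31
Transit Levy: 8.3% × $9,290.00 = $771.07
Medical Insurance Levy: 4.8% × $9,290.00 = $445.92
Total: $1,349.31 + $771.07 + $445.92 = $2,566.30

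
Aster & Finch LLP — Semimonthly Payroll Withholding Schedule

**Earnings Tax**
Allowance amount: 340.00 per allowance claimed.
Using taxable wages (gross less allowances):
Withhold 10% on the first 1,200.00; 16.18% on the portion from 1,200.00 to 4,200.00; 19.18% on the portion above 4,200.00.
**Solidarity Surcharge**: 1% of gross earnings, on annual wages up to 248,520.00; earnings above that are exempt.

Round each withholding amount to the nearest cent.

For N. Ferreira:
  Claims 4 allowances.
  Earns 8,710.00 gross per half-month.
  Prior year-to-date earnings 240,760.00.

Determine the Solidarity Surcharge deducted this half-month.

77.60

Solidarity Surcharge: cap 248,520.00 − YTD 240,760.00 = 7,760.00 subject; 1% × 7,760.00 = 77.60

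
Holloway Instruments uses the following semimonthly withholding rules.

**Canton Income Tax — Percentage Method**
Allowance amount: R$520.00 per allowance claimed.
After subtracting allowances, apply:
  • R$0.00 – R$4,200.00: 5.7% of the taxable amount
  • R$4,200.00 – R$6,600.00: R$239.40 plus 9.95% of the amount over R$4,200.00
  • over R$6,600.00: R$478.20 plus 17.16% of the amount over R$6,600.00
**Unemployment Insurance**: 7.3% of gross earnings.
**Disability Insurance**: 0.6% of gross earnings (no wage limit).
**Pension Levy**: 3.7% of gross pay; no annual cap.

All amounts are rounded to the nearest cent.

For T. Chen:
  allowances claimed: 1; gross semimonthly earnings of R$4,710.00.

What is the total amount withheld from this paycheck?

R$785.19

Canton Income Tax: taxable = R$4,710.00 − 1×R$520.00 = R$4,190.00
  5.7% × R$4,190.00 = R$238.83
Unemployment Insurance: 7.3% × R$4,710.00 = R$343.83
Disability Insurance: 0.6% × R$4,710.00 = R$28.26
Pension Levy: 3.7% × R$4,710.00 = R$174.27
Total: R$238.83 + R$343.83 + R$28.26 + R$174.27 = R$785.19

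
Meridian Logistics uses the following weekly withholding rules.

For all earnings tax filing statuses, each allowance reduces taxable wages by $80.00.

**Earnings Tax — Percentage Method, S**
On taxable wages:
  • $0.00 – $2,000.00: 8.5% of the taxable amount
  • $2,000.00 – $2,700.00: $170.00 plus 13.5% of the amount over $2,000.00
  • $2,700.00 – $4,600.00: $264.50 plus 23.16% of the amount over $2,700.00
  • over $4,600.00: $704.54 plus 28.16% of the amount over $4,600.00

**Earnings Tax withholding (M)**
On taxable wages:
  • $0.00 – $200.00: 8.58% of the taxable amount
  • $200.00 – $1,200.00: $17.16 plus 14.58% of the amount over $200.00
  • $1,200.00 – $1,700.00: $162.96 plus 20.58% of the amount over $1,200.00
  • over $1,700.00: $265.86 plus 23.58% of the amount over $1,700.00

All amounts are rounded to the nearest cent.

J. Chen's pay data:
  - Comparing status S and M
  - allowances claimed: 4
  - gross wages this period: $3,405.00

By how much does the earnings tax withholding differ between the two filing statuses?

$238.77

Earnings Tax (S): taxable = $3,405.00 − 4×$80.00 = $3,085.00
  $264.50 + 23.16% × ($3,085.00 − $2,700.00) = $264.50 + 23.16% × $385.00 = $353.67
Earnings Tax (M): taxable = $3,405.00 − 4×$80.00 = $3,085.00
  $265.86 + 23.58% × ($3,085.00 − $1,700.00) = $265.86 + 23.58% × $1,385.00 = $592.44
Difference: |$353.67 − $592.44| = $238.77 (higher under M)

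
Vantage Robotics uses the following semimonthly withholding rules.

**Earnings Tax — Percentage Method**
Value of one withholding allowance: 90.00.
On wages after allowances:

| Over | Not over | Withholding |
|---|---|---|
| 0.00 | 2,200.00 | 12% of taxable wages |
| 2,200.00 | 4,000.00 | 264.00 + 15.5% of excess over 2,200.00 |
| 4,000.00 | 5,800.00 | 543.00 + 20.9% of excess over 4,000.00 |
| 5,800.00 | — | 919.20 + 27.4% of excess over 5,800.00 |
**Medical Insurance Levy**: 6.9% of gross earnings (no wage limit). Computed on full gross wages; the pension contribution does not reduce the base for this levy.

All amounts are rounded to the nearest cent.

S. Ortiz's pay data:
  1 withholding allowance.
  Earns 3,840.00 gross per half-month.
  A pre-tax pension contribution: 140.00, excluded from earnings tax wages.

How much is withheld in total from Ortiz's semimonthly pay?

Earnings Tax: taxable = 3,840.00 − 140.00 − 1×90.00 = 3,610.00
  264.00 + 15.5% × (3,610.00 − 2,200.00) = 264.00 + 15.5% × 1,410.00 = 482.55
Medical Insurance Levy: 6.9% × 3,840.00 = 264.96
Total: 482.55 + 264.96 = 747.51

747.51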